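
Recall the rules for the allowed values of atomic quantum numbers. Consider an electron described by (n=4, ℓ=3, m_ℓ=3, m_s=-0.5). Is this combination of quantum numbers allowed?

Allowed

n = 4 is a positive integer. ℓ = 3 satisfies 0 ≤ ℓ ≤ n−1 = 3. m_ℓ = 3 lies in the range −ℓ … +ℓ (here −3 … 3). m_s = -1/2 is one of ±1/2.
All four constraints are satisfied.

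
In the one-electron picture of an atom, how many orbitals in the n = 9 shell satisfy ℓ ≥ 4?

65

Orbitals with ℓ ≥ 4, by ℓ: ℓ=4 → 9; ℓ=5 → 11; ℓ=6 → 13; ℓ=7 → 15; ℓ=8 → 17.
Total orbitals: 9 + 11 + 13 + 15 + 17 = 65.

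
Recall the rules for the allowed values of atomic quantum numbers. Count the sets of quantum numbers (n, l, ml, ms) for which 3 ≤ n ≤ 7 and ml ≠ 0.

Per-shell orbital counts meeting the constraint:
n=3 → 6; n=4 → 12; n=5 → 20; n=6 → 30; n=7 → 42.
Orbitals: 6 + 12 + 20 + 30 + 42 = 110. Including both spin states (ms = ±1/2) gives 2 × 110 = 220 states.

220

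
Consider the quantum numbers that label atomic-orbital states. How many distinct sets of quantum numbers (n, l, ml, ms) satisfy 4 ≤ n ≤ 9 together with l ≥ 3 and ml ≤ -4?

70

Go shell by shell, enumerating (l, ml) with l ≥ 3 and ml ≤ -4:
n=5 → 1; n=6 → 3; n=7 → 6; n=8 → 10; n=9 → 15.
Orbitals: 1 + 3 + 6 + 10 + 15 = 35. Including both spin states (ms = ±1/2) gives 2 × 35 = 70 states.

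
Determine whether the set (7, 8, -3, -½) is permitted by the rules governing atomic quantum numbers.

The orbital quantum number must satisfy 0 ≤ l ≤ n−1. With n = 7 the allowed l values are 0, 1, 2, 3, 4, 5, 6, so l = 8 is out of range.

Invalid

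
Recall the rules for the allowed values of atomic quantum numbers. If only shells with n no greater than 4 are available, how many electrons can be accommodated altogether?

Total orbitals = 1² + 2² + 3² + 4² = 30. Doubling for spin gives 60 electrons.

60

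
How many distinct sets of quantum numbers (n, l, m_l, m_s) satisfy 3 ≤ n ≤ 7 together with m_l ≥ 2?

70

For each n in the range, tally the orbitals obeying m_l ≥ 2:
n=3 → 1; n=4 → 3; n=5 → 6; n=6 → 10; n=7 → 15.
Orbitals: 1 + 3 + 6 + 10 + 15 = 35. Including both spin states (m_s = ±1/2) gives 2 × 35 = 70 states.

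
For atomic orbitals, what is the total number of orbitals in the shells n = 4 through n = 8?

Shell n has n² orbitals: 4²=16 + 5²=25 + 6²=36 + 7²=49 + 8²=64 = 190 orbitals.

190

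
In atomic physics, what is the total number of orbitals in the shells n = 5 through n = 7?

Shell n has n² orbitals: 5²=25 + 6²=36 + 7²=49 = 110 orbitals.

110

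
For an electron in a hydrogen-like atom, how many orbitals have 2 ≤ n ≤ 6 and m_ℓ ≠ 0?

70

Treat each shell separately and count matching orbitals:
n=2 → 2; n=3 → 6; n=4 → 12; n=5 → 20; n=6 → 30.
Total orbitals: 2 + 6 + 12 + 20 + 30 = 70.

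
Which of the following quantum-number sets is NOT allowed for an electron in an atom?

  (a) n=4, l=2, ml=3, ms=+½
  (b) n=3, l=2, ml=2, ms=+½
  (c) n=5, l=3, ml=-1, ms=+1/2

(a) has |ml| = 3 > l = 2, violating −l ≤ ml ≤ l.
The remaining sets (b), (c) satisfy all four rules.

(a)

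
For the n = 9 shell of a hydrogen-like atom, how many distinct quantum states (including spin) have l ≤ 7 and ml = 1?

14

Per l-value: l=1 → 1; l=2 → 1; l=3 → 1; l=4 → 1; l=5 → 1; l=6 → 1; l=7 → 1.
Orbitals: 1 + 1 + 1 + 1 + 1 + 1 + 1 = 7. Each orbital carries two spin states, so 7 × 2 = 14 states.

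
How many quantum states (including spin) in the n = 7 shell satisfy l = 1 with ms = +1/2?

With n = 7 the allowed l are 0, 1, …, 6.
Per l-value: l=1 → 3.
Orbitals: 3. With ms fixed to a single value there is one state per orbital, giving 3 states.

3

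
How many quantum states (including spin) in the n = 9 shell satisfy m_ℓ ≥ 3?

42

For n = 9, ℓ ranges over 0 … 8.
The (ℓ, m_ℓ) pairs meeting m_ℓ ≥ 3 give: ℓ=3 → 1; ℓ=4 → 2; ℓ=5 → 3; ℓ=6 → 4; ℓ=7 → 5; ℓ=8 → 6.
Orbitals: 1 + 2 + 3 + 4 + 5 + 6 = 21. Each orbital carries two spin states, so 21 × 2 = 42 states.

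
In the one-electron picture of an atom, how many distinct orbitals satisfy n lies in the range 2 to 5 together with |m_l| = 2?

Treat each shell separately and count matching orbitals:
n=3 → 2; n=4 → 4; n=5 → 6.
Total orbitals: 2 + 4 + 6 = 12.

12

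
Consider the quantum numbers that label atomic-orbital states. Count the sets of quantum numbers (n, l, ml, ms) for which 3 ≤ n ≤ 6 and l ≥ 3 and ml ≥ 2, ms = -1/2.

16

Work shell by shell — for each n, count the (l, ml) pairs that satisfy l ≥ 3 and ml ≥ 2:
n=4 → 2; n=5 → 5; n=6 → 9.
Orbitals: 2 + 5 + 9 = 16. With ms fixed to -1/2 there is one state per orbital, so 16 states.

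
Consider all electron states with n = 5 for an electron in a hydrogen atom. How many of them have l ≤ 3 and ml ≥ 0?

20

Per l-value: l=0 → 1; l=1 → 2; l=2 → 3; l=3 → 4.
Orbitals: 1 + 2 + 3 + 4 = 10. Each orbital carries two spin states, so 10 × 2 = 20 states.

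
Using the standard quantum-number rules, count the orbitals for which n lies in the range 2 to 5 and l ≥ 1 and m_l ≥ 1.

For each n in the range, tally the orbitals obeying l ≥ 1 and m_l ≥ 1:
n=2 → 1; n=3 → 3; n=4 → 6; n=5 → 10.
Total orbitals: 1 + 3 + 6 + 10 = 20.

20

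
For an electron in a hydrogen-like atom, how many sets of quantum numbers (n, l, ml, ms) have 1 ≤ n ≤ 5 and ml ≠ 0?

For each n in the range, tally the orbitals obeying ml ≠ 0:
n=2 → 2; n=3 → 6; n=4 → 12; n=5 → 20.
Orbitals: 2 + 6 + 12 + 20 = 40. Including both spin states (ms = ±1/2) gives 2 × 40 = 80 states.

80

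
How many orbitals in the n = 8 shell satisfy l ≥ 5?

39

Per l-value: l=5 → 11; l=6 → 13; l=7 → 15.
Total orbitals: 11 + 13 + 15 = 39.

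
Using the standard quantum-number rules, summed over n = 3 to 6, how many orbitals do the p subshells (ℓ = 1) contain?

A p subshell (ℓ = 1) exists for every n ≥ 2, so shells n = 3, 4, 5, 6 each contribute one — 4 subshells.
Since each p subshell has 2·1+1 = 3 orbitals, the total is 4 × 3 = 12.

12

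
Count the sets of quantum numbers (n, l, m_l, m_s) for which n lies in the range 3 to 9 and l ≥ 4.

Work shell by shell — for each n, count the (l, m_l) pairs that satisfy l ≥ 4:
n=5 → 9; n=6 → 20; n=7 → 33; n=8 → 48; n=9 → 65.
Orbitals: 9 + 20 + 33 + 48 + 65 = 175. Including both spin states (m_s = ±1/2) gives 2 × 175 = 350 states.

350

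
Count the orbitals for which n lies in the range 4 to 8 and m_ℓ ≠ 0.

160

Per-shell orbital counts meeting the constraint:
n=4 → 12; n=5 → 20; n=6 → 30; n=7 → 42; n=8 → 56.
Total orbitals: 12 + 20 + 30 + 42 + 56 = 160.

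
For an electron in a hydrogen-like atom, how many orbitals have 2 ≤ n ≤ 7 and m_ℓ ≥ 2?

Count contributing orbitals for each principal shell:
n=3 → 1; n=4 → 3; n=5 → 6; n=6 → 10; n=7 → 15.
Total orbitals: 1 + 3 + 6 + 10 + 15 = 35.

35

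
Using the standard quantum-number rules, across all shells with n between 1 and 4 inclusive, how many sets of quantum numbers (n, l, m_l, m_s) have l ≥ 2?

Per-shell orbital counts meeting the constraint:
n=3 → 5; n=4 → 12.
Orbitals: 5 + 12 = 17. Including both spin states (m_s = ±1/2) gives 2 × 17 = 34 states.

34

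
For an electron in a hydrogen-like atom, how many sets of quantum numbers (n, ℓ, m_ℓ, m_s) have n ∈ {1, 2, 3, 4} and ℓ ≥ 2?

Treat each shell separately and count matching orbitals:
n=3 → 5; n=4 → 12.
Orbitals: 5 + 12 = 17. Including both spin states (m_s = ±1/2) gives 2 × 17 = 34 states.

34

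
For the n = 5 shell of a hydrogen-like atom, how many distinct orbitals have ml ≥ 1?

10

For n = 5, l ranges over 0 … 4.
The (l, ml) pairs meeting ml ≥ 1 give: l=1 → 1; l=2 → 2; l=3 → 3; l=4 → 4.
Total orbitals: 1 + 2 + 3 + 4 = 10.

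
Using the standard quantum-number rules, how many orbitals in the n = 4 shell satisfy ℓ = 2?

5

The n = 4 shell has ℓ = 0 through 3; check each.
The (ℓ, m_ℓ) pairs meeting ℓ = 2 give: ℓ=2 → 5.
Total orbitals: 5.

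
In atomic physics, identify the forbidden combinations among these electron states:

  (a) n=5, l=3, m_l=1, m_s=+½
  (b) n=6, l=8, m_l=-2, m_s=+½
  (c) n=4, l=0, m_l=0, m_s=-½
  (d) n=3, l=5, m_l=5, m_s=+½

(b) has l = 8 ≥ n = 6, violating 0 ≤ l ≤ n−1.
(d) has l = 5 ≥ n = 3, violating 0 ≤ l ≤ n−1.
The remaining sets (a), (c) satisfy all four rules.

(b) and (d)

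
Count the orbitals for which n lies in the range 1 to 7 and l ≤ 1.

Per-shell orbital counts meeting the constraint:
n=1 → 1; n=2 → 4; n=3 → 4; n=4 → 4; n=5 → 4; n=6 → 4; n=7 → 4.
Total orbitals: 1 + 4 + 4 + 4 + 4 + 4 + 4 = 25.

25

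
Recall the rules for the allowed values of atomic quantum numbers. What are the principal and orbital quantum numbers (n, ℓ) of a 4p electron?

The leading integer gives n = 4; the letter 'p' means ℓ = 1.

n = 4, ℓ = 1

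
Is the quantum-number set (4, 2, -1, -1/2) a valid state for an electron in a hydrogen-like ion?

n = 4 is a positive integer. l = 2 satisfies 0 ≤ l ≤ n−1 = 3. ml = -1 lies in the range −l … +l (here −2 … 2). ms = -1/2 is one of ±1/2.
All four constraints are satisfied.

Allowed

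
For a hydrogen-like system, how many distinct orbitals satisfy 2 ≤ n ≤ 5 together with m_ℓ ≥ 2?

10

Work shell by shell — for each n, count the (ℓ, m_ℓ) pairs that satisfy m_ℓ ≥ 2:
n=3 → 1; n=4 → 3; n=5 → 6.
Total orbitals: 1 + 3 + 6 = 10.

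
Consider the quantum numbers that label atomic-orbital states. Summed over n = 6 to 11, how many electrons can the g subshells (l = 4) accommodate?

108

A g subshell (l = 4) exists for every n ≥ 5, so shells n = 6, 7, 8, 9, 10, 11 each contribute one — 6 subshells.
Since each g subshell holds 2(2·4+1) = 18 electrons, the total is 6 × 18 = 108.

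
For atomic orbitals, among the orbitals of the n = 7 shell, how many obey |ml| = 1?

12

Go through l = 0, …, 6 (the values permitted for n = 7).
Per l-value: l=1 → 2; l=2 → 2; l=3 → 2; l=4 → 2; l=5 → 2; l=6 → 2.
Total orbitals: 2 + 2 + 2 + 2 + 2 + 2 = 12.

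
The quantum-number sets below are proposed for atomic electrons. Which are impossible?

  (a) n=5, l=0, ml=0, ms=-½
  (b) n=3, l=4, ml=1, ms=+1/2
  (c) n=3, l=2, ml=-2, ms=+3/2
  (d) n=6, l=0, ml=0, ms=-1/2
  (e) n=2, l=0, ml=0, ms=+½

(b) and (c)

(b) has l = 4 ≥ n = 3, violating 0 ≤ l ≤ n−1.
(c) has ms = +3/2, but an electron's spin must be ±1/2.
The remaining sets (a), (d), (e) satisfy all four rules.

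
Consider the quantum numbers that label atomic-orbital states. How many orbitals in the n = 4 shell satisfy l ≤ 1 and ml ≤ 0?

Orbitals with l ≤ 1 and ml ≤ 0, by l: l=0 → 1; l=1 → 2.
Total orbitals: 1 + 2 = 3.

3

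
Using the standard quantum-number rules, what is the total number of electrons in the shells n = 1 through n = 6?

182

Shell n has n² orbitals: 1²=1 + 2²=4 + 3²=9 + 4²=16 + 5²=25 + 6²=36 = 91 orbitals.
Two spin states per orbital: 2 × 91 = 182 electrons.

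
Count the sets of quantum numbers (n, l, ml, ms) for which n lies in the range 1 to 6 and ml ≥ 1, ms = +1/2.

35

Treat each shell separately and count matching orbitals:
n=2 → 1; n=3 → 3; n=4 → 6; n=5 → 10; n=6 → 15.
Orbitals: 1 + 3 + 6 + 10 + 15 = 35. With ms fixed to +1/2 there is one state per orbital, so 35 states.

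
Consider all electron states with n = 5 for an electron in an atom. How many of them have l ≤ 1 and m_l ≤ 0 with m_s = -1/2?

With n = 5 the allowed l are 0, 1, …, 4.
Contributions: l=0 → 1; l=1 → 2.
Orbitals: 1 + 2 = 3. With m_s fixed to a single value there is one state per orbital, giving 3 states.

3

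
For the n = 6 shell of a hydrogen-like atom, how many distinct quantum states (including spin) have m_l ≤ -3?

12

Go through l = 0, …, 5 (the values permitted for n = 6).
The (l, m_l) pairs meeting m_l ≤ -3 give: l=3 → 1; l=4 → 2; l=5 → 3.
Orbitals: 1 + 2 + 3 = 6. Each orbital carries two spin states, so 6 × 2 = 12 states.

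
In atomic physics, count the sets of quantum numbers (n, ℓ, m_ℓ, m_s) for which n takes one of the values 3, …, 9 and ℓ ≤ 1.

Treat each shell separately and count matching orbitals:
n=3 → 4; n=4 → 4; n=5 → 4; n=6 → 4; n=7 → 4; n=8 → 4; n=9 → 4.
Orbitals: 4 + 4 + 4 + 4 + 4 + 4 + 4 = 28. Including both spin states (m_s = ±1/2) gives 2 × 28 = 56 states.

56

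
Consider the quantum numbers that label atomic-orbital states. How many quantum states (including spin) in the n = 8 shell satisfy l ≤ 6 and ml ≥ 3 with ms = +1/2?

10

For n = 8, l ranges over 0 … 7.
The (l, ml) pairs meeting l ≤ 6 and ml ≥ 3 give: l=3 → 1; l=4 → 2; l=5 → 3; l=6 → 4.
Orbitals: 1 + 2 + 3 + 4 = 10. With ms fixed to a single value there is one state per orbital, giving 10 states.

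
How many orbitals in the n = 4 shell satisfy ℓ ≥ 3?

7

For n = 4, ℓ ranges over 0 … 3.
Orbitals with ℓ ≥ 3, by ℓ: ℓ=3 → 7.
Total orbitals: 7.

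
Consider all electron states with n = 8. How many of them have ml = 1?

14

For n = 8, l ranges over 0 … 7.
Per l-value: l=1 → 1; l=2 → 1; l=3 → 1; l=4 → 1; l=5 → 1; l=6 → 1; l=7 → 1.
Orbitals: 1 + 1 + 1 + 1 + 1 + 1 + 1 = 7. Each orbital carries two spin states, so 7 × 2 = 14 states.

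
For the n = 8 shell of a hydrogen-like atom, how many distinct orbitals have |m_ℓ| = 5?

Orbitals with |m_ℓ| = 5, by ℓ: ℓ=5 → 2; ℓ=6 → 2; ℓ=7 → 2.
Total orbitals: 2 + 2 + 2 = 6.

6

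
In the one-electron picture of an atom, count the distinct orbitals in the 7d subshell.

5

A subshell has 2ℓ+1 orbitals; with ℓ = 2, that's 5.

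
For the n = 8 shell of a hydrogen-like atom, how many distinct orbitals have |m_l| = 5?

Go through l = 0, …, 7 (the values permitted for n = 8).
Contributions: l=5 → 2; l=6 → 2; l=7 → 2.
Total orbitals: 2 + 2 + 2 = 6.

6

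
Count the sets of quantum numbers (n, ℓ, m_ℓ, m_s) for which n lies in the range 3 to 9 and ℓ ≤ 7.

526

Work shell by shell — for each n, count the (ℓ, m_ℓ) pairs that satisfy ℓ ≤ 7:
n=3 → 9; n=4 → 16; n=5 → 25; n=6 → 36; n=7 → 49; n=8 → 64; n=9 → 64.
Orbitals: 9 + 16 + 25 + 36 + 49 + 64 + 64 = 263. Including both spin states (m_s = ±1/2) gives 2 × 263 = 526 states.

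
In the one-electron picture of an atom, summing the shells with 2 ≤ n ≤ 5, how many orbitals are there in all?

Shell n has n² orbitals: 2²=4 + 3²=9 + 4²=16 + 5²=25 = 54 orbitals.

54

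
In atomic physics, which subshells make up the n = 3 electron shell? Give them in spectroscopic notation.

For n = 3, ℓ runs from 0 to 2. In spectroscopic notation ℓ = 0,1,2,… ↔ s,p,d,f,g,h,i, so the subshells are 3s, 3p, 3d.

3s, 3p, 3d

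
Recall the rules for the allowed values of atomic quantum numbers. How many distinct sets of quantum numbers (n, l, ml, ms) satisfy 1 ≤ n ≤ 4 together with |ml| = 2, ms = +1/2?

6

For each n in the range, tally the orbitals obeying |ml| = 2:
n=3 → 2; n=4 → 4.
Orbitals: 2 + 4 = 6. With ms fixed to +1/2 there is one state per orbital, so 6 states.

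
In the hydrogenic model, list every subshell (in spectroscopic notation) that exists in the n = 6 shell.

6s, 6p, 6d, 6f, 6g, 6h

For n = 6, ℓ runs from 0 to 5. In spectroscopic notation ℓ = 0,1,2,… ↔ s,p,d,f,g,h,i, so the subshells are 6s, 6p, 6d, 6f, 6g, 6h.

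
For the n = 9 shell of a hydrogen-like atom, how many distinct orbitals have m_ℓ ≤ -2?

With n = 9 the allowed ℓ are 0, 1, …, 8.
Contributions: ℓ=2 → 1; ℓ=3 → 2; ℓ=4 → 3; ℓ=5 → 4; ℓ=6 → 5; ℓ=7 → 6; ℓ=8 → 7.
Total orbitals: 1 + 2 + 3 + 4 + 5 + 6 + 7 = 28.

28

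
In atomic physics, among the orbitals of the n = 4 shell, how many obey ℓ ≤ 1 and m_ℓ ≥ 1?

1

With n = 4 the allowed ℓ are 0, 1, …, 3.
Per ℓ-value: ℓ=1 → 1.
Total orbitals: 1.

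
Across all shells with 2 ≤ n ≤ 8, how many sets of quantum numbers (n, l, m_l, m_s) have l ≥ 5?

148

Count contributing orbitals for each principal shell:
n=6 → 11; n=7 → 24; n=8 → 39.
Orbitals: 11 + 24 + 39 = 74. Including both spin states (m_s = ±1/2) gives 2 × 74 = 148 states.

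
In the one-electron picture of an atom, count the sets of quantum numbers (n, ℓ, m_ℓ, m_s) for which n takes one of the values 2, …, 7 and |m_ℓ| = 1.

84

Count contributing orbitals for each principal shell:
n=2 → 2; n=3 → 4; n=4 → 6; n=5 → 8; n=6 → 10; n=7 → 12.
Orbitals: 2 + 4 + 6 + 8 + 10 + 12 = 42. Including both spin states (m_s = ±1/2) gives 2 × 42 = 84 states.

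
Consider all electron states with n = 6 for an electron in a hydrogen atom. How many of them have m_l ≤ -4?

6

Go through l = 0, …, 5 (the values permitted for n = 6).
Per l-value: l=4 → 1; l=5 → 2.
Orbitals: 1 + 2 = 3. Each orbital carries two spin states, so 3 × 2 = 6 states.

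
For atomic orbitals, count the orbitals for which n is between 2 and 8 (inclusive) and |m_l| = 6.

Count contributing orbitals for each principal shell:
n=7 → 2; n=8 → 4.
Total orbitals: 2 + 4 = 6.

6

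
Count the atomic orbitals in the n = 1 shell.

1

The n = 1 shell contains n² = 1² = 1 orbital.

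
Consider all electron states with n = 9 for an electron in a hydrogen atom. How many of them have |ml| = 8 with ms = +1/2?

2

Go through l = 0, …, 8 (the values permitted for n = 9).
Orbitals with |ml| = 8, by l: l=8 → 2.
Orbitals: 2. With ms fixed to a single value there is one state per orbital, giving 2 states.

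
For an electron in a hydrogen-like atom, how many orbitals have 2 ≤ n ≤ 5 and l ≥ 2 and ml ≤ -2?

10

Work shell by shell — for each n, count the (l, ml) pairs that satisfy l ≥ 2 and ml ≤ -2:
n=3 → 1; n=4 → 3; n=5 → 6.
Total orbitals: 1 + 3 + 6 = 10.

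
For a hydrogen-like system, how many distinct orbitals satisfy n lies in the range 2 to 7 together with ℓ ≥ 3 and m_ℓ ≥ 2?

Count contributing orbitals for each principal shell:
n=4 → 2; n=5 → 5; n=6 → 9; n=7 → 14.
Total orbitals: 2 + 5 + 9 + 14 = 30.

30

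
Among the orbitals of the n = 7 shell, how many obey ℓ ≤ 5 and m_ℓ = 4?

2

Go through ℓ = 0, …, 6 (the values permitted for n = 7).
Orbitals with ℓ ≤ 5 and m_ℓ = 4, by ℓ: ℓ=4 → 1; ℓ=5 → 1.
Total orbitals: 1 + 1 = 2.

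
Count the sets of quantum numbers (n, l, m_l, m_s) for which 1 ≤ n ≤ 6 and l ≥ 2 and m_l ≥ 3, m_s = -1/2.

Per-shell orbital counts meeting the constraint:
n=4 → 1; n=5 → 3; n=6 → 6.
Orbitals: 1 + 3 + 6 = 10. With m_s fixed to -1/2 there is one state per orbital, so 10 states.

10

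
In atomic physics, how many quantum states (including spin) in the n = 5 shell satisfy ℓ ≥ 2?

For n = 5, ℓ ranges over 0 … 4.
Per ℓ-value: ℓ=2 → 5; ℓ=3 → 7; ℓ=4 → 9.
Orbitals: 5 + 7 + 9 = 21. Each orbital carries two spin states, so 21 × 2 = 42 states.

42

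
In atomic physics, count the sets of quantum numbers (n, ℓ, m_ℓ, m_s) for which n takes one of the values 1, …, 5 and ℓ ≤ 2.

Work shell by shell — for each n, count the (ℓ, m_ℓ) pairs that satisfy ℓ ≤ 2:
n=1 → 1; n=2 → 4; n=3 → 9; n=4 → 9; n=5 → 9.
Orbitals: 1 + 4 + 9 + 9 + 9 = 32. Including both spin states (m_s = ±1/2) gives 2 × 32 = 64 states.

64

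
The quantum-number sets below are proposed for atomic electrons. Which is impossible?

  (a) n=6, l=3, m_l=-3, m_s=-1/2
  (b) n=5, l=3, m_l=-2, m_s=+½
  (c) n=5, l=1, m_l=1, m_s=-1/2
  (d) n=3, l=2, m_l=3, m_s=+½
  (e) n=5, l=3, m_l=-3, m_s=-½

(d)

(d) has |m_l| = 3 > l = 2, violating −l ≤ m_l ≤ l.
The remaining sets (a), (b), (c), (e) satisfy all four rules.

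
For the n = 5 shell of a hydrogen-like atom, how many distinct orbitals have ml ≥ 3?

The n = 5 shell has l = 0 through 4; check each.
Orbitals with ml ≥ 3, by l: l=3 → 1; l=4 → 2.
Total orbitals: 1 + 2 = 3.

3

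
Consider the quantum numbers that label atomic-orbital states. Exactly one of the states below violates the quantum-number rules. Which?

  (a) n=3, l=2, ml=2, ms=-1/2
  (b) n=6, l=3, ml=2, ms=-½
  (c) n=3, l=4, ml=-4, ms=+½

(c) has l = 4 ≥ n = 3, violating 0 ≤ l ≤ n−1.
The remaining sets (a), (b) satisfy all four rules.

(c)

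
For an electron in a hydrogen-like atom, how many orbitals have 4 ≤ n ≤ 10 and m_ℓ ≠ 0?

Per-shell orbital counts meeting the constraint:
n=4 → 12; n=5 → 20; n=6 → 30; n=7 → 42; n=8 → 56; n=9 → 72; n=10 → 90.
Total orbitals: 12 + 20 + 30 + 42 + 56 + 72 + 90 = 322.

322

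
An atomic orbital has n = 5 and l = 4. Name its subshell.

l = 4 corresponds to the letter 'g', so the subshell is 5g.

5g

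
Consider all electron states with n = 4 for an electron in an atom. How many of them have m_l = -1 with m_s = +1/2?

3

The (l, m_l) pairs meeting m_l = -1 give: l=1 → 1; l=2 → 1; l=3 → 1.
Orbitals: 1 + 1 + 1 = 3. With m_s fixed to a single value there is one state per orbital, giving 3 states.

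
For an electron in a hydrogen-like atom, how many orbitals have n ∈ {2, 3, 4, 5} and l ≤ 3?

45

Count contributing orbitals for each principal shell:
n=2 → 4; n=3 → 9; n=4 → 16; n=5 → 16.
Total orbitals: 4 + 9 + 16 + 16 = 45.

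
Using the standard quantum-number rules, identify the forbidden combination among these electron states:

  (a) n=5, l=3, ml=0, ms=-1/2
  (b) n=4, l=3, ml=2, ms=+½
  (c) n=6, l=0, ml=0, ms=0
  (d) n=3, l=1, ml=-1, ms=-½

(c)

(c) has ms = 0, but an electron's spin must be ±1/2.
The remaining sets (a), (b), (d) satisfy all four rules.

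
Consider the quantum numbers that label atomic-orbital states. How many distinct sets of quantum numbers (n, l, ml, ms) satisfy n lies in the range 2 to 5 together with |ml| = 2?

24

Count contributing orbitals for each principal shell:
n=3 → 2; n=4 → 4; n=5 → 6.
Orbitals: 2 + 4 + 6 = 12. Including both spin states (ms = ±1/2) gives 2 × 12 = 24 states.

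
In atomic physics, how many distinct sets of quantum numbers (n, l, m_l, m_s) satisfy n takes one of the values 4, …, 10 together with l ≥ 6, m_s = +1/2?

Go shell by shell, enumerating (l, m_l) with l ≥ 6:
n=7 → 13; n=8 → 28; n=9 → 45; n=10 → 64.
Orbitals: 13 + 28 + 45 + 64 = 150. With m_s fixed to +1/2 there is one state per orbital, so 150 states.

150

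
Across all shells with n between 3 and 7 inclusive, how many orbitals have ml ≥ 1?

Work shell by shell — for each n, count the (l, ml) pairs that satisfy ml ≥ 1:
n=3 → 3; n=4 → 6; n=5 → 10; n=6 → 15; n=7 → 21.
Total orbitals: 3 + 6 + 10 + 15 + 21 = 55.

55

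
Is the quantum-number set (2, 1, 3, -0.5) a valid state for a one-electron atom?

Invalid

The magnetic quantum number must satisfy −ℓ ≤ m_ℓ ≤ ℓ. With ℓ = 1, m_ℓ can only be -1, 0, 1, so m_ℓ = 3 is forbidden.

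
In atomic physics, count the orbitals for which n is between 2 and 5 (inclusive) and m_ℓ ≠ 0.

Count contributing orbitals for each principal shell:
n=2 → 2; n=3 → 6; n=4 → 12; n=5 → 20.
Total orbitals: 2 + 6 + 12 + 20 = 40.

40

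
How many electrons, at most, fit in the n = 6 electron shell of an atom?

A shell holds 2n² electrons: 2 × 6² = 2 × 36 = 72.

72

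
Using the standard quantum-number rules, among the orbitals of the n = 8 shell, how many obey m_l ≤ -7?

1

For n = 8, l ranges over 0 … 7.
The (l, m_l) pairs meeting m_l ≤ -7 give: l=7 → 1.
Total orbitals: 1.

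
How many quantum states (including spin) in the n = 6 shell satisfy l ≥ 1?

Orbitals with l ≥ 1, by l: l=1 → 3; l=2 → 5; l=3 → 7; l=4 → 9; l=5 → 11.
Orbitals: 3 + 5 + 7 + 9 + 11 = 35. Each orbital carries two spin states, so 35 × 2 = 70 states.

70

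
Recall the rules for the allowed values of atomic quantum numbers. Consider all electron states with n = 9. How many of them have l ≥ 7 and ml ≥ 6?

For n = 9, l ranges over 0 … 8.
Per l-value: l=7 → 2; l=8 → 3.
Orbitals: 2 + 3 = 5. Each orbital carries two spin states, so 5 × 2 = 10 states.

10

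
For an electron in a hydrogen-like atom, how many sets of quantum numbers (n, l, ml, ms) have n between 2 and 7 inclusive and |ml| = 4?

24

For each n in the range, tally the orbitals obeying |ml| = 4:
n=5 → 2; n=6 → 4; n=7 → 6.
Orbitals: 2 + 4 + 6 = 12. Including both spin states (ms = ±1/2) gives 2 × 12 = 24 states.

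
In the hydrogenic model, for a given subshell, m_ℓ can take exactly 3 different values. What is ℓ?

m_ℓ ranges over 2ℓ+1 integers, so 2ℓ+1 = 3 ⇒ ℓ = 1.

ℓ = 1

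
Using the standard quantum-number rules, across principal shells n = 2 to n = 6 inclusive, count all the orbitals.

Shell n has n² orbitals: 2²=4 + 3²=9 + 4²=16 + 5²=25 + 6²=36 = 90 orbitals.

90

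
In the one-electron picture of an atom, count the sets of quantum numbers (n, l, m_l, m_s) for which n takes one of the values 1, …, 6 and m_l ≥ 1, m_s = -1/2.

35

Go shell by shell, enumerating (l, m_l) with m_l ≥ 1:
n=2 → 1; n=3 → 3; n=4 → 6; n=5 → 10; n=6 → 15.
Orbitals: 1 + 3 + 6 + 10 + 15 = 35. With m_s fixed to -1/2 there is one state per orbital, so 35 states.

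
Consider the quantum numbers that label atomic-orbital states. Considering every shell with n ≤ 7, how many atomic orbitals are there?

140

Total orbitals = 1² + 2² + 3² + 4² + 5² + 6² + 7² = 140.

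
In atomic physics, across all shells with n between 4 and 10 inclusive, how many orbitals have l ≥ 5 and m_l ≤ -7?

Per-shell orbital counts meeting the constraint:
n=8 → 1; n=9 → 3; n=10 → 6.
Total orbitals: 1 + 3 + 6 = 10.

10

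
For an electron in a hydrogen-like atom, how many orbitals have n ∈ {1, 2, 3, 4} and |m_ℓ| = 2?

6

Count contributing orbitals for each principal shell:
n=3 → 2; n=4 → 4.
Total orbitals: 2 + 4 = 6.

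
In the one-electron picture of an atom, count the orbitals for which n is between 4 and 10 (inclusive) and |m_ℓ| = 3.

56

Go shell by shell, enumerating (ℓ, m_ℓ) with |m_ℓ| = 3:
n=4 → 2; n=5 → 4; n=6 → 6; n=7 → 8; n=8 → 10; n=9 → 12; n=10 → 14.
Total orbitals: 2 + 4 + 6 + 8 + 10 + 12 + 14 = 56.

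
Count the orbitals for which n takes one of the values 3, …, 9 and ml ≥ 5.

20

Work shell by shell — for each n, count the (l, ml) pairs that satisfy ml ≥ 5:
n=6 → 1; n=7 → 3; n=8 → 6; n=9 → 10.
Total orbitals: 1 + 3 + 6 + 10 = 20.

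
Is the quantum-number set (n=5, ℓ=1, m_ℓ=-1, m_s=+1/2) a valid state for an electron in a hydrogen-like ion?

n = 5 is a positive integer. ℓ = 1 satisfies 0 ≤ ℓ ≤ n−1 = 4. m_ℓ = -1 lies in the range −ℓ … +ℓ (here −1 … 1). m_s = +1/2 is one of ±1/2.
All four constraints are satisfied.

Valid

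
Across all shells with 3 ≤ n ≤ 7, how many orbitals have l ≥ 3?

90

For each n in the range, tally the orbitals obeying l ≥ 3:
n=4 → 7; n=5 → 16; n=6 → 27; n=7 → 40.
Total orbitals: 7 + 16 + 27 + 40 = 90.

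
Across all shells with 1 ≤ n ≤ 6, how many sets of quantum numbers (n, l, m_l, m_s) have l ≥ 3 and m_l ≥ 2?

32

Treat each shell separately and count matching orbitals:
n=4 → 2; n=5 → 5; n=6 → 9.
Orbitals: 2 + 5 + 9 = 16. Including both spin states (m_s = ±1/2) gives 2 × 16 = 32 states.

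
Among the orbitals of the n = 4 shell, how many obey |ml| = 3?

2

Go through l = 0, …, 3 (the values permitted for n = 4).
Contributions: l=3 → 2.
Total orbitals: 2.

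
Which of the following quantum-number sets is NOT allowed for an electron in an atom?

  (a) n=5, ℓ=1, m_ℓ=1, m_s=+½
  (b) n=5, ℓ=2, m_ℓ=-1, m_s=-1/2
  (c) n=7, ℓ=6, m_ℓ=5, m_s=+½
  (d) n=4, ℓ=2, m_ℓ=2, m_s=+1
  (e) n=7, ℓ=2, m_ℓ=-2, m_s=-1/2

(d)

(d) has m_s = +1, but an electron's spin must be ±1/2.
The remaining sets (a), (b), (c), (e) satisfy all four rules.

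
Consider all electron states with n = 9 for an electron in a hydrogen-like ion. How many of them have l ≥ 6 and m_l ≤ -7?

With n = 9 the allowed l are 0, 1, …, 8.
Orbitals with l ≥ 6 and m_l ≤ -7, by l: l=7 → 1; l=8 → 2.
Orbitals: 1 + 2 = 3. Each orbital carries two spin states, so 3 × 2 = 6 states.

6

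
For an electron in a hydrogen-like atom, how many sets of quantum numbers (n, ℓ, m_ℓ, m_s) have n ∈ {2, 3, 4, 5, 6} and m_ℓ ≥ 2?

Treat each shell separately and count matching orbitals:
n=3 → 1; n=4 → 3; n=5 → 6; n=6 → 10.
Orbitals: 1 + 3 + 6 + 10 = 20. Including both spin states (m_s = ±1/2) gives 2 × 20 = 40 states.

40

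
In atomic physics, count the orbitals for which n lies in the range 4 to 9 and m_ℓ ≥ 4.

Go shell by shell, enumerating (ℓ, m_ℓ) with m_ℓ ≥ 4:
n=5 → 1; n=6 → 3; n=7 → 6; n=8 → 10; n=9 → 15.
Total orbitals: 1 + 3 + 6 + 10 + 15 = 35.

35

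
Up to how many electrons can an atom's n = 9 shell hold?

162

A shell holds 2n² electrons: 2 × 9² = 2 × 81 = 162.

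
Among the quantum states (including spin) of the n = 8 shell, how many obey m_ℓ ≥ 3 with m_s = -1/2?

For n = 8, ℓ ranges over 0 … 7.
Orbitals with m_ℓ ≥ 3, by ℓ: ℓ=3 → 1; ℓ=4 → 2; ℓ=5 → 3; ℓ=6 → 4; ℓ=7 → 5.
Orbitals: 1 + 2 + 3 + 4 + 5 = 15. With m_s fixed to a single value there is one state per orbital, giving 15 states.

15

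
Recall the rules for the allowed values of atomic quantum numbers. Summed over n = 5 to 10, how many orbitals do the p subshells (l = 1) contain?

A p subshell (l = 1) exists for every n ≥ 2, so shells n = 5, 6, 7, 8, 9, 10 each contribute one — 6 subshells.
Since each p subshell has 2·1+1 = 3 orbitals, the total is 6 × 3 = 18.

18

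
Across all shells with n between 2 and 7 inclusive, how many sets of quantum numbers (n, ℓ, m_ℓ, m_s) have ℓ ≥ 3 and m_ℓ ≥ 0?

100

Treat each shell separately and count matching orbitals:
n=4 → 4; n=5 → 9; n=6 → 15; n=7 → 22.
Orbitals: 4 + 9 + 15 + 22 = 50. Including both spin states (m_s = ±1/2) gives 2 × 50 = 100 states.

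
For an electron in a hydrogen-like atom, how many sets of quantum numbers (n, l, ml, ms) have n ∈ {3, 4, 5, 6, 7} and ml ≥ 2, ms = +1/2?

For each n in the range, tally the orbitals obeying ml ≥ 2:
n=3 → 1; n=4 → 3; n=5 → 6; n=6 → 10; n=7 → 15.
Orbitals: 1 + 3 + 6 + 10 + 15 = 35. With ms fixed to +1/2 there is one state per orbital, so 35 states.

35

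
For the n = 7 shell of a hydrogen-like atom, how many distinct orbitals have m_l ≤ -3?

The n = 7 shell has l = 0 through 6; check each.
Contributions: l=3 → 1; l=4 → 2; l=5 → 3; l=6 → 4.
Total orbitals: 1 + 2 + 3 + 4 = 10.

10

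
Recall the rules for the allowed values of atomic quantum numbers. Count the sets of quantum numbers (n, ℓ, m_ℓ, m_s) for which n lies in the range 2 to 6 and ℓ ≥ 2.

Go shell by shell, enumerating (ℓ, m_ℓ) with ℓ ≥ 2:
n=3 → 5; n=4 → 12; n=5 → 21; n=6 → 32.
Orbitals: 5 + 12 + 21 + 32 = 70. Including both spin states (m_s = ±1/2) gives 2 × 70 = 140 states.

140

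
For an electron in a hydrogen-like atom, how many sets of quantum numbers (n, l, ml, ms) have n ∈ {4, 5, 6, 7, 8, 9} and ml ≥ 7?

8

For each n in the range, tally the orbitals obeying ml ≥ 7:
n=8 → 1; n=9 → 3.
Orbitals: 1 + 3 = 4. Including both spin states (ms = ±1/2) gives 2 × 4 = 8 states.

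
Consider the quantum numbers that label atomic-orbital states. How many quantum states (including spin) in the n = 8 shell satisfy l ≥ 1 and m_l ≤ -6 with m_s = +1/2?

3

With n = 8 the allowed l are 0, 1, …, 7.
Contributions: l=6 → 1; l=7 → 2.
Orbitals: 1 + 2 = 3. With m_s fixed to a single value there is one state per orbital, giving 3 states.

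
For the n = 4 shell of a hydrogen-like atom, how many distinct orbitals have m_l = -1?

For n = 4, l ranges over 0 … 3.
Contributions: l=1 → 1; l=2 → 1; l=3 → 1.
Total orbitals: 1 + 1 + 1 = 3.

3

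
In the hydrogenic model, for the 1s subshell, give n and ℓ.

The leading integer gives n = 1; the letter 's' means ℓ = 0.

n = 1, ℓ = 0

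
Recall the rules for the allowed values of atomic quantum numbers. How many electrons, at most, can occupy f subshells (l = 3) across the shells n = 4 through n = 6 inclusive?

An f subshell (l = 3) exists for every n ≥ 4, so shells n = 4, 5, 6 each contribute one — 3 subshells.
Since each f subshell holds 2(2·3+1) = 14 electrons, the total is 3 × 14 = 42.

42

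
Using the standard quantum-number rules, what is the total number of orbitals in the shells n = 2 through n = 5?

54

Shell n has n² orbitals: 2²=4 + 3²=9 + 4²=16 + 5²=25 = 54 orbitals.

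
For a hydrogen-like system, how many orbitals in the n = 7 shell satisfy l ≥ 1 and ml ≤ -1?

The (l, ml) pairs meeting l ≥ 1 and ml ≤ -1 give: l=1 → 1; l=2 → 2; l=3 → 3; l=4 → 4; l=5 → 5; l=6 → 6.
Total orbitals: 1 + 2 + 3 + 4 + 5 + 6 = 21.

21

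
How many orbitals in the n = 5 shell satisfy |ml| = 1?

With n = 5 the allowed l are 0, 1, …, 4.
Contributions: l=1 → 2; l=2 → 2; l=3 → 2; l=4 → 2.
Total orbitals: 2 + 2 + 2 + 2 = 8.

8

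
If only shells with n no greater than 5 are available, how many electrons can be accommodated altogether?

Total orbitals = 1² + 2² + 3² + 4² + 5² = 55. Doubling for spin gives 110 electrons.

110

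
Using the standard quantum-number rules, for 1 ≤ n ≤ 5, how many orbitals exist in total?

55

Total orbitals = 1² + 2² + 3² + 4² + 5² = 55.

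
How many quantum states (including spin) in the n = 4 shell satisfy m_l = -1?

6

With n = 4 the allowed l are 0, 1, …, 3.
The (l, m_l) pairs meeting m_l = -1 give: l=1 → 1; l=2 → 1; l=3 → 1.
Orbitals: 1 + 1 + 1 = 3. Each orbital carries two spin states, so 3 × 2 = 6 states.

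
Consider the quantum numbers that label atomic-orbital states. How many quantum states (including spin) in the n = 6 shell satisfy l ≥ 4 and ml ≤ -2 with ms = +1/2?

Go through l = 0, …, 5 (the values permitted for n = 6).
Orbitals with l ≥ 4 and ml ≤ -2, by l: l=4 → 3; l=5 → 4.
Orbitals: 3 + 4 = 7. With ms fixed to a single value there is one state per orbital, giving 7 states.

7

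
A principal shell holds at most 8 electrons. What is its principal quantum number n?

2n² = 8 ⇒ n² = 4 ⇒ n = 2.

n = 2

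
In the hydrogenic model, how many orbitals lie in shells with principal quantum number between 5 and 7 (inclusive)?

110

Shell n has n² orbitals: 5²=25 + 6²=36 + 7²=49 = 110 orbitals.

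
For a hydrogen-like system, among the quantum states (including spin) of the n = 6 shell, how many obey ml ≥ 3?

Orbitals with ml ≥ 3, by l: l=3 → 1; l=4 → 2; l=5 → 3.
Orbitals: 1 + 2 + 3 = 6. Each orbital carries two spin states, so 6 × 2 = 12 states.

12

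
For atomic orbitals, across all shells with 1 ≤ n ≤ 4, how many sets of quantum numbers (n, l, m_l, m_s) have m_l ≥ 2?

8

For each n in the range, tally the orbitals obeying m_l ≥ 2:
n=3 → 1; n=4 → 3.
Orbitals: 1 + 3 = 4. Including both spin states (m_s = ±1/2) gives 2 × 4 = 8 states.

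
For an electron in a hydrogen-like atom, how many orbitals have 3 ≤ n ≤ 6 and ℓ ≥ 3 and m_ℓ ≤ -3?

10

Count contributing orbitals for each principal shell:
n=4 → 1; n=5 → 3; n=6 → 6.
Total orbitals: 1 + 3 + 6 = 10.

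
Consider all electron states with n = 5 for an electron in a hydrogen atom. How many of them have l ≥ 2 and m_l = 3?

4

Orbitals with l ≥ 2 and m_l = 3, by l: l=3 → 1; l=4 → 1.
Orbitals: 1 + 1 = 2. Each orbital carries two spin states, so 2 × 2 = 4 states.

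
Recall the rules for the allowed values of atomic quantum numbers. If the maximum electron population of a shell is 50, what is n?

n = 5

2n² = 50 ⇒ n² = 25 ⇒ n = 5.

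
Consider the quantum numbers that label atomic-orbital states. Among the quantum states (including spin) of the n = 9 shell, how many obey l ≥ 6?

Orbitals with l ≥ 6, by l: l=6 → 13; l=7 → 15; l=8 → 17.
Orbitals: 13 + 15 + 17 = 45. Each orbital carries two spin states, so 45 × 2 = 90 states.

90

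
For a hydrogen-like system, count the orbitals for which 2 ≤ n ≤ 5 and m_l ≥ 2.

10

Count contributing orbitals for each principal shell:
n=3 → 1; n=4 → 3; n=5 → 6.
Total orbitals: 1 + 3 + 6 = 10.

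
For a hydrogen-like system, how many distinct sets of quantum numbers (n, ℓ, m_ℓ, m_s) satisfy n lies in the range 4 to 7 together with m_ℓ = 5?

Count contributing orbitals for each principal shell:
n=6 → 1; n=7 → 2.
Orbitals: 1 + 2 = 3. Including both spin states (m_s = ±1/2) gives 2 × 3 = 6 states.

6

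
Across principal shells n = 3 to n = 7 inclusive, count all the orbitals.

135

Shell n has n² orbitals: 3²=9 + 4²=16 + 5²=25 + 6²=36 + 7²=49 = 135 orbitals.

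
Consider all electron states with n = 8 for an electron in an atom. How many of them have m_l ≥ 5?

12

The (l, m_l) pairs meeting m_l ≥ 5 give: l=5 → 1; l=6 → 2; l=7 → 3.
Orbitals: 1 + 2 + 3 = 6. Each orbital carries two spin states, so 6 × 2 = 12 states.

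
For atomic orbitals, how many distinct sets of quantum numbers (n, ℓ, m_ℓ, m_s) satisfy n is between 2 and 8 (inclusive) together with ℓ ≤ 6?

376

Per-shell orbital counts meeting the constraint:
n=2 → 4; n=3 → 9; n=4 → 16; n=5 → 25; n=6 → 36; n=7 → 49; n=8 → 49.
Orbitals: 4 + 9 + 16 + 25 + 36 + 49 + 49 = 188. Including both spin states (m_s = ±1/2) gives 2 × 188 = 376 states.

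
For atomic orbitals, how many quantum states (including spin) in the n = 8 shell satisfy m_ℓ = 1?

For n = 8, ℓ ranges over 0 … 7.
Orbitals with m_ℓ = 1, by ℓ: ℓ=1 → 1; ℓ=2 → 1; ℓ=3 → 1; ℓ=4 → 1; ℓ=5 → 1; ℓ=6 → 1; ℓ=7 → 1.
Orbitals: 1 + 1 + 1 + 1 + 1 + 1 + 1 = 7. Each orbital carries two spin states, so 7 × 2 = 14 states.

14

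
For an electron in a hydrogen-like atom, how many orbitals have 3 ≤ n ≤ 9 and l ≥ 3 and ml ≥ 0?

Count contributing orbitals for each principal shell:
n=4 → 4; n=5 → 9; n=6 → 15; n=7 → 22; n=8 → 30; n=9 → 39.
Total orbitals: 4 + 9 + 15 + 22 + 30 + 39 = 119.

119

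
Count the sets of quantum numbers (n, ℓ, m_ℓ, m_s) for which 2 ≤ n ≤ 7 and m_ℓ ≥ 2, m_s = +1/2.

35

Work shell by shell — for each n, count the (ℓ, m_ℓ) pairs that satisfy m_ℓ ≥ 2:
n=3 → 1; n=4 → 3; n=5 → 6; n=6 → 10; n=7 → 15.
Orbitals: 1 + 3 + 6 + 10 + 15 = 35. With m_s fixed to +1/2 there is one state per orbital, so 35 states.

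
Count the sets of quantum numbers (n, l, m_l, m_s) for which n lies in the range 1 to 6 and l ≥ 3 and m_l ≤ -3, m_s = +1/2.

10

For each n in the range, tally the orbitals obeying l ≥ 3 and m_l ≤ -3:
n=4 → 1; n=5 → 3; n=6 → 6.
Orbitals: 1 + 3 + 6 = 10. With m_s fixed to +1/2 there is one state per orbital, so 10 states.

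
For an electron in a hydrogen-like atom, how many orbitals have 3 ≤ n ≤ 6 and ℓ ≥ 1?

82

Work shell by shell — for each n, count the (ℓ, m_ℓ) pairs that satisfy ℓ ≥ 1:
n=3 → 8; n=4 → 15; n=5 → 24; n=6 → 35.
Total orbitals: 8 + 15 + 24 + 35 = 82.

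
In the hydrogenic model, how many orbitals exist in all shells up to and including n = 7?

Total orbitals = 1² + 2² + 3² + 4² + 5² + 6² + 7² = 140.

140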